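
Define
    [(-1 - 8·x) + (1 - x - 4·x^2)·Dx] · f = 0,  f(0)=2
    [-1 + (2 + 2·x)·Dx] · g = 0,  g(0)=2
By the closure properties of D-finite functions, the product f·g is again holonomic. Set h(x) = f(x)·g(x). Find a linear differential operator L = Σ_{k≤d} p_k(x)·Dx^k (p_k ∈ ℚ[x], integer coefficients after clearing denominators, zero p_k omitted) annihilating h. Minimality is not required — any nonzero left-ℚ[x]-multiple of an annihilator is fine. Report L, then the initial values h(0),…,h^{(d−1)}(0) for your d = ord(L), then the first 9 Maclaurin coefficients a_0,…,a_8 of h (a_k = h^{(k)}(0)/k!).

L = (3 + 17·x + 12·x^2) + (-2 + 10·x^2 + 8·x^3)·Dx  (order 1).
h: a_k = 4, 6, 43/2, 183/4, 4211/32, 20141/64, 215295/256, 1075135/512, 44759491/8192, …
ICs: h(0) = 4.

f: a_k = 2, 2, 10, 18, 58, 130, 362, 882, 2330, …
g: a_k = 2, 1, -1/4, 1/8, -5/64, 7/128, -21/512, 33/1024, -429/16384, …
h₀=f·g: eliminate ⇒ L₀, order ≤ 1·1.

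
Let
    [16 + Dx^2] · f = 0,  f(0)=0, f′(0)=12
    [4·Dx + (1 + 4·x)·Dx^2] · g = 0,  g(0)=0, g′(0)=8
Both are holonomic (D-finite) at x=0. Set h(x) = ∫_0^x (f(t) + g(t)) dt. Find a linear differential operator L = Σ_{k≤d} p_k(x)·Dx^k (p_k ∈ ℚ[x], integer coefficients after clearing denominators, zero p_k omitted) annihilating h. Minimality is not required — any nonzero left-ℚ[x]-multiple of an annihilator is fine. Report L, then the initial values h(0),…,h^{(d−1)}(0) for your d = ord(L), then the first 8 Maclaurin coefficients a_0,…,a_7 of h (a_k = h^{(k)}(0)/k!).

L = (448 + 512·x + 1024·x^2)·Dx^2 + (48 + 320·x + 768·x^2 + 1024·x^3)·Dx^3 + (28 + 32·x + 64·x^2)·Dx^4 + (3 + 20·x + 48·x^2 + 64·x^3)·Dx^5  (order 5).
h: a_k = 0, 0, 10, -16/3, 8/3, -128/5, 1088/15, -4096/21, …
ICs: h(0) = 0, h′(0) = 0, h′′(0) = 20, h′′′(0) = -32, h′′′′(0) = 64.

f: a_k = 0, 12, 0, -32, 0, 128/5, 0, -1024/105, …
g: a_k = 0, 8, -16, 128/3, -128, 2048/5, -4096/3, 32768/7, …
Sum ⇒ L₀ = lclm(L_f,L_g) in ℚ(x)⟨Dx⟩.
∫: right-multiply L₀ by Dx.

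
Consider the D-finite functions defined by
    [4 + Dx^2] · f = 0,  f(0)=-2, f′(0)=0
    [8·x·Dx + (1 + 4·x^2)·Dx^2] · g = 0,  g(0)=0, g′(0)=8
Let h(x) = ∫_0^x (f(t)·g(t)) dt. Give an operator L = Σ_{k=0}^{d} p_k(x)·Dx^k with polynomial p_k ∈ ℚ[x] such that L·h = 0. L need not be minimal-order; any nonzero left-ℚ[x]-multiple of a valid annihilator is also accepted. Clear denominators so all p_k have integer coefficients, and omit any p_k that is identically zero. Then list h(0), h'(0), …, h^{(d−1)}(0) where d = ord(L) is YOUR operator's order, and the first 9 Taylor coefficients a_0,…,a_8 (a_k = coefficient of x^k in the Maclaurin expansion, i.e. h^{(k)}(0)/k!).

L = (80 + 832·x^2 + 1408·x^4 + 2048·x^6 + 2048·x^8)·Dx + (96·x + 640·x^3 + 1536·x^5 + 2048·x^7)·Dx^2 + (24 + 256·x^2 + 576·x^4 + 1024·x^6 + 1024·x^8)·Dx^3 + (24·x + 160·x^3 + 384·x^5 + 512·x^7)·Dx^4 + (1 + 12·x^2 + 56·x^4 + 128·x^6 + 128·x^8)·Dx^5  (order 5).
h: a_k = 0, 0, -8, 0, 40/3, 0, -784/45, 0, 10408/315, …
ICs: h(0) = 0, h′(0) = 0, h′′(0) = -16, h′′′(0) = 0, h′′′′(0) = 320.

f: a_k = -2, 0, 4, 0, -4/3, 0, 8/45, 0, -4/315, …
g: a_k = 0, 8, 0, -32/3, 0, 128/5, 0, -512/7, 0, …
Product ⇒ symmetric product L₀, ord ≤ 4.
Integrate: L := L₀·Dx.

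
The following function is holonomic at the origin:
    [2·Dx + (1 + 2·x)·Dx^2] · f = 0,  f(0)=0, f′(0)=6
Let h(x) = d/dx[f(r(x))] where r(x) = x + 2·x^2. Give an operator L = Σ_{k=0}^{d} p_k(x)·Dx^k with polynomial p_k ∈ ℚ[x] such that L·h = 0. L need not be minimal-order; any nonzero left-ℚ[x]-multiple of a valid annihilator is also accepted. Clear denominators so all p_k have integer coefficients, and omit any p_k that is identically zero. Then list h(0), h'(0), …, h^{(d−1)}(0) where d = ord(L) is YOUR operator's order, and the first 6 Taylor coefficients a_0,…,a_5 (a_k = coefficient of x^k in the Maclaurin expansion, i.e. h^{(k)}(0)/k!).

L = (-2 + 8·x + 16·x^2) + (1 + 6·x + 12·x^2 + 16·x^3)·Dx  (order 1).
h: a_k = 6, 12, -48, 48, 96, -384, …
ICs: h(0) = 6.

f: a_k = 0, 6, -6, 8, -12, 96/5, …
Substitute x→r, Dx→(1/r')Dx; clear ⇒ L₀.
Differentiate: ansatz ord ≤ ord L₀ ⇒ L.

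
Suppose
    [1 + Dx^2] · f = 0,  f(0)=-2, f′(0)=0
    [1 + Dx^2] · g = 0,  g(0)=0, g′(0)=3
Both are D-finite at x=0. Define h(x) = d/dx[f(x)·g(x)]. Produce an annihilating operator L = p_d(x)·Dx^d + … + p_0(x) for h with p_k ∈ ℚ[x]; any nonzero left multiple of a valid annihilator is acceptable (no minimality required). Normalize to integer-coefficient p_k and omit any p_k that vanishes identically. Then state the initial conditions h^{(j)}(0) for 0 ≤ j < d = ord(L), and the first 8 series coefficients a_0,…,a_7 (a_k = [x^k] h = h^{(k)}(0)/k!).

f: a_k = -2, 0, 1, 0, -1/12, 0, 1/360, 0, …
g: a_k = 0, 3, 0, -1/2, 0, 1/40, 0, -1/1680, …
h₀=f·g: eliminate ⇒ L₀, order ≤ 2·2.
h₀' ⇒ L via d/dx closure of L₀.
L = 4 + Dx^2  (order 2).
h: a_k = -6, 0, 12, 0, -4, 0, 8/15, 0, …
ICs: h(0) = -6, h′(0) = 0.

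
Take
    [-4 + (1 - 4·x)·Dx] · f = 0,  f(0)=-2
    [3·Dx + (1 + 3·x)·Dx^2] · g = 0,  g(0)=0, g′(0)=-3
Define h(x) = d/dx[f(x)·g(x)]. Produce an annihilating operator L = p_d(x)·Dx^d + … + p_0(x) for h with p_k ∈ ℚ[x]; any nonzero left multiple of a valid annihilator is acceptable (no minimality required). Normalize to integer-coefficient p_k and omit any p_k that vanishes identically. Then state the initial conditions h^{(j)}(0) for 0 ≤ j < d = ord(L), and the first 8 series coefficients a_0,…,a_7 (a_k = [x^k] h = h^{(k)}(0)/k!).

f: a_k = -2, -8, -32, -128, -512, -2048, -8192, -32768, …
g: a_k = 0, -3, 9/2, -9, 81/4, -243/5, 243/2, -2187/7, …
f·g: L₀ = L_f ⊗_s L_g, ord ≤ 1·2.
h=h₀': d/dx-closure on L₀ ⇒ L.
L = 48 + (6 + 60·x)·Dx + (-1 + x + 12·x^2)·Dx^2  (order 2).
h: a_k = 6, 30, 234, 1086, 5916, 134694/5, 650442/5, 20354874/35, …
ICs: h(0) = 6, h′(0) = 30.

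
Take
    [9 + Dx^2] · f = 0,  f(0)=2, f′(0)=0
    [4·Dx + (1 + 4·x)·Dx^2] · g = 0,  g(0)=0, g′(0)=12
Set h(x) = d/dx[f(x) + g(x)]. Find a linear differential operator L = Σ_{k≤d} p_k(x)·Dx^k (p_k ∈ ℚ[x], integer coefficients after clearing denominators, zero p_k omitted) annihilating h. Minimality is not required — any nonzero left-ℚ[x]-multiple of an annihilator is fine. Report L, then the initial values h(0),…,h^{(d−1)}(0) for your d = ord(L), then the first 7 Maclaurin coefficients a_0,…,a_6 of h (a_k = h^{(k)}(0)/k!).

L = (3780 + 2592·x + 5184·x^2) + (369 + 2124·x + 3888·x^2 + 5184·x^3)·Dx + (420 + 288·x + 576·x^2)·Dx^2 + (41 + 236·x + 432·x^2 + 576·x^3)·Dx^3  (order 3).
h: a_k = 12, -66, 192, -741, 3072, -246003/20, 49152, …
ICs: h(0) = 12, h′(0) = -66, h′′(0) = 384.

f: a_k = 2, 0, -9, 0, 27/4, 0, -81/40, …
g: a_k = 0, 12, -24, 64, -192, 3072/5, -2048, …
Weyl lclm of L_f,L_g ⇒ L₀ (ord ≤ 4).
h=h₀': d/dx-closure on L₀ ⇒ L.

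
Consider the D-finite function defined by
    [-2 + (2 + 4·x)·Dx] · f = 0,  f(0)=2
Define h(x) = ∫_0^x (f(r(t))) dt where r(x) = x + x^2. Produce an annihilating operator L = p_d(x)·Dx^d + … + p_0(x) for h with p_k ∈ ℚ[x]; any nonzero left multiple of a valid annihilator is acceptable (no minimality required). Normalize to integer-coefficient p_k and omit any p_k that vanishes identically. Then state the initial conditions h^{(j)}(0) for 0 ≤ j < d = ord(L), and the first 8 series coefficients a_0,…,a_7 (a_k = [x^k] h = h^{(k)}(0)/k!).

f: a_k = 2, 2, -1, 1, -5/4, 7/4, -21/8, 33/8, …
Substitute x→r, Dx→(1/r')Dx; clear ⇒ L₀.
h=∫₀ˣh₀: take L = L₀·Dx.
L = (-1 - 2·x)·Dx + (1 + 2·x + 2·x^2)·Dx^2  (order 2).
h: a_k = 0, 2, 1, 1/3, -1/4, 3/20, -1/24, -3/56, …
ICs: h(0) = 0, h′(0) = 2.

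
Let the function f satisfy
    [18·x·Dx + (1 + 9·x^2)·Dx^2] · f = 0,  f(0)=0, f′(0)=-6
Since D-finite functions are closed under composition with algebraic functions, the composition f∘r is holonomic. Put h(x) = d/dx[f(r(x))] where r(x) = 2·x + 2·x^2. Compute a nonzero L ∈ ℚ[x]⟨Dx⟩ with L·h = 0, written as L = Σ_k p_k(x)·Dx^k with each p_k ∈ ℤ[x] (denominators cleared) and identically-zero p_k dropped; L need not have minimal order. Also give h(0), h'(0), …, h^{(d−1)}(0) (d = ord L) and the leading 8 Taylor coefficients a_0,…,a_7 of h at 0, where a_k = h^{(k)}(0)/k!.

L = (-2 + 72·x + 288·x^2 + 432·x^3 + 216·x^4) + (1 + 2·x + 36·x^2 + 144·x^3 + 180·x^4 + 72·x^5)·Dx  (order 1).
h: a_k = -12, -24, 432, 1728, -13392, -92448, 342144, 4230144, …
ICs: h(0) = -12.

f: a_k = 0, -6, 0, 18, 0, -486/5, 0, 4374/7, …
h₀=f(r): pull back L_f along r ⇒ L₀.
h=h₀': d/dx-closure on L₀ ⇒ L.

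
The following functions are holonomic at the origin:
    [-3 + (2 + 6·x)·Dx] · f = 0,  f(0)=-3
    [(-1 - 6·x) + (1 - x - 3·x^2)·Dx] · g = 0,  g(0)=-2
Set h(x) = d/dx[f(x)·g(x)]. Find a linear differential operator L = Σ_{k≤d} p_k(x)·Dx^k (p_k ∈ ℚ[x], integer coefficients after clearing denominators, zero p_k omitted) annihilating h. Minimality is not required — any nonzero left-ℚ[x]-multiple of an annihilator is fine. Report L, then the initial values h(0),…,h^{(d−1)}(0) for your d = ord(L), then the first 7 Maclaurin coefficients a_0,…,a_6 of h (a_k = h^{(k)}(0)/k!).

f: a_k = -3, -9/2, 27/8, -81/16, 1215/128, -5103/256, 45927/1024, …
g: a_k = -2, -2, -8, -14, -38, -80, -194, …
Sym-product of L_f,L_g gives L₀ (≤ ord 1).
h₀' ⇒ L via d/dx closure of L₀.
L = (35 + 378·x + 1053·x^2 + 1350·x^3 + 1215·x^4) + (-10 - 50·x - 54·x^2 + 162·x^3 + 594·x^4 + 486·x^5)·Dx  (order 1).
h: a_k = 15, 105/2, 1953/8, 9033/16, 272085/128, 1165599/256, 16097109/1024, …
ICs: h(0) = 15.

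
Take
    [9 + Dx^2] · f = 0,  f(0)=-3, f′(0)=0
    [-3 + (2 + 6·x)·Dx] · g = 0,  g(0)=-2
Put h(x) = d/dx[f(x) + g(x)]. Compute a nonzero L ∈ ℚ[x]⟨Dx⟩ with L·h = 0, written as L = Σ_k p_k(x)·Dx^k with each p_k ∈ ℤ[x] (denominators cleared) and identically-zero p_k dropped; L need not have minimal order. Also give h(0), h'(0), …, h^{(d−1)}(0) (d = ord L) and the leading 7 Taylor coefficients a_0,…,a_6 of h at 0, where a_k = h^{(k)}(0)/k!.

L = (-513 - 648·x - 972·x^2) + (-126 - 810·x - 1944·x^2 - 1944·x^3)·Dx + (-57 - 72·x - 108·x^2)·Dx^2 + (-14 - 90·x - 216·x^2 - 216·x^3)·Dx^3  (order 3).
h: a_k = -3, 63/2, -81/8, -243/16, -8505/128, 252963/1280, -505197/1024, …
ICs: h(0) = -3, h′(0) = 63/2, h′′(0) = -81/4.

f: a_k = -3, 0, 27/2, 0, -81/8, 0, 243/80, …
g: a_k = -2, -3, 9/4, -27/8, 405/64, -1701/128, 15309/512, …
Sum ⇒ L₀ = lclm(L_f,L_g) in ℚ(x)⟨Dx⟩.
h₀' ⇒ L via d/dx closure of L₀.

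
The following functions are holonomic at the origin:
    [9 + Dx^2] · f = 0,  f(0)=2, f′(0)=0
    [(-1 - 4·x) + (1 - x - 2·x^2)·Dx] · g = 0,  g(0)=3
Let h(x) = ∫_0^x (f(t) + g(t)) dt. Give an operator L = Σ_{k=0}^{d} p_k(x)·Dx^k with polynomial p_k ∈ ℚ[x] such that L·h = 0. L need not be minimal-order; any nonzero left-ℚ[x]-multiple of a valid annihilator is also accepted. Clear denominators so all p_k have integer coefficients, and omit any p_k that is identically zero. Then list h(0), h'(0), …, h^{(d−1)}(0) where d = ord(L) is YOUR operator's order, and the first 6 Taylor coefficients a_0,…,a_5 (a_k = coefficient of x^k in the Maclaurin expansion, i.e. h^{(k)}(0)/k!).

L = (-117 - 486·x - 135·x^2 - 360·x^3 - 540·x^4 - 432·x^5)·Dx + (45 - 63·x - 81·x^2 + 153·x^3 + 18·x^4 - 324·x^5 - 216·x^6)·Dx^2 + (-13 - 54·x - 15·x^2 - 40·x^3 - 60·x^4 - 48·x^5)·Dx^3 + (5 - 7·x - 9·x^2 + 17·x^3 + 2·x^4 - 36·x^5 - 24·x^6)·Dx^4  (order 4).
h: a_k = 0, 5, 3/2, 0, 15/4, 159/20, …
ICs: h(0) = 0, h′(0) = 5, h′′(0) = 3, h′′′(0) = 0.

f: a_k = 2, 0, -9, 0, 27/4, 0, …
g: a_k = 3, 3, 9, 15, 33, 63, …
f+g: L₀ = lclm(L_f,L_g), ord ≤ 2+1.
h=∫h₀ ⇒ L = L₀·Dx.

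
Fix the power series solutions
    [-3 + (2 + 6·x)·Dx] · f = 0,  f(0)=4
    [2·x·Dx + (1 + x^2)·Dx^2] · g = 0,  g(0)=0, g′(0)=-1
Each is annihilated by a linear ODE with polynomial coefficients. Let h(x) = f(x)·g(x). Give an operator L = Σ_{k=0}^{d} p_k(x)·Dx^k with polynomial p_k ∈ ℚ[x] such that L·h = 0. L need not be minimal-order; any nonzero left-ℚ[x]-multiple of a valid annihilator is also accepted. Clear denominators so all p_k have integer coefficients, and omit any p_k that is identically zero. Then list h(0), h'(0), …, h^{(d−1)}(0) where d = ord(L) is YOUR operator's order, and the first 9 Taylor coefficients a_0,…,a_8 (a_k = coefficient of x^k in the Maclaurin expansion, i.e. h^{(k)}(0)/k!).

L = (27 - 12·x - 9·x^2) + (-12 - 28·x + 36·x^2 + 36·x^3)·Dx + (4 + 24·x + 40·x^2 + 24·x^3 + 36·x^4)·Dx^2  (order 2).
h: a_k = 0, -4, -6, 35/6, -19/4, 1657/160, -8169/320, 511199/8960, -2376057/17920, …
ICs: h(0) = 0, h′(0) = -4.

f: a_k = 4, 6, -9/2, 27/4, -405/32, 1701/64, -15309/256, 72171/512, -2814669/8192, …
g: a_k = 0, -1, 0, 1/3, 0, -1/5, 0, 1/7, 0, …
Product ⇒ symmetric product L₀, ord ≤ 2.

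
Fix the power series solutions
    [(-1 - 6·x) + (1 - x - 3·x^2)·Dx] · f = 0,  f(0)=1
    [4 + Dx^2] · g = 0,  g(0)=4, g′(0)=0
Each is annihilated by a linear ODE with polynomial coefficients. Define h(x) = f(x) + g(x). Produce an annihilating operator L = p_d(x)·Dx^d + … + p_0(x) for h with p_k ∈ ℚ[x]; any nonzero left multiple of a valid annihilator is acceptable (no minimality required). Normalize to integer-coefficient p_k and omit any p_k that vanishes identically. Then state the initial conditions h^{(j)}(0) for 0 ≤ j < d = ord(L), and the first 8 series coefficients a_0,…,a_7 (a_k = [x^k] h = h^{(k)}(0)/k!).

L = (92 + 608·x + 512·x^2 + 1104·x^3 + 360·x^4 + 432·x^5) + (-24 + 4·x + 24·x^2 + 80·x^3 + 180·x^4 + 216·x^5 + 216·x^6)·Dx + (23 + 152·x + 128·x^2 + 276·x^3 + 90·x^4 + 108·x^5)·Dx^2 + (-6 + x + 6·x^2 + 20·x^3 + 45·x^4 + 54·x^5 + 54·x^6)·Dx^3  (order 3).
h: a_k = 5, 1, -4, 7, 65/3, 40, 4349/45, 217, …
ICs: h(0) = 5, h′(0) = 1, h′′(0) = -8.

f: a_k = 1, 1, 4, 7, 19, 40, 97, 217, …
g: a_k = 4, 0, -8, 0, 8/3, 0, -16/45, 0, …
L₀ := lclm(L_f,L_g); ord L₀ ≤ 1+2.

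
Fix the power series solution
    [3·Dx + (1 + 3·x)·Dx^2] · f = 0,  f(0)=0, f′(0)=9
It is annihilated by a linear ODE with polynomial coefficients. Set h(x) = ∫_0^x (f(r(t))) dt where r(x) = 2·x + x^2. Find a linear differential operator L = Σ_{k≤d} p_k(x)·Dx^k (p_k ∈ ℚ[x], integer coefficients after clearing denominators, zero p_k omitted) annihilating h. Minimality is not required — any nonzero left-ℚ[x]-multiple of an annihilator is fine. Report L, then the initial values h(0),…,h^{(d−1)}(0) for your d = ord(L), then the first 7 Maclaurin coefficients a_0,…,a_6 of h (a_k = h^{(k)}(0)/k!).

f: a_k = 0, 9, -27/2, 27, -243/4, 729/5, -729/2, …
Change of var in L_f (x↦r) gives L₀.
∫: right-multiply L₀ by Dx.
L = (5 + 6·x + 3·x^2)·Dx^2 + (1 + 7·x + 9·x^2 + 3·x^3)·Dx^3  (order 3).
h: a_k = 0, 0, 9, -15, 81/2, -1323/10, 2403/5, …
ICs: h(0) = 0, h′(0) = 0, h′′(0) = 18.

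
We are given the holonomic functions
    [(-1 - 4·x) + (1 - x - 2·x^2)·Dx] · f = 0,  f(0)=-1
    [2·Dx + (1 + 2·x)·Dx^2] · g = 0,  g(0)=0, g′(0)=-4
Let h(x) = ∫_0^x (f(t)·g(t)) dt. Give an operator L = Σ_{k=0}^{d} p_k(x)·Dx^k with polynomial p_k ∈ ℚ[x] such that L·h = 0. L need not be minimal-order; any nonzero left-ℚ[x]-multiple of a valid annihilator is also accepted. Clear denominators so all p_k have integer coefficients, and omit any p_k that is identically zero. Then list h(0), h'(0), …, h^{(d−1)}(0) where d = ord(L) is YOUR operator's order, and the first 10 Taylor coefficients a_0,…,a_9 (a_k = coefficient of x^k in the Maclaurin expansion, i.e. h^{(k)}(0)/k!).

f: a_k = -1, -1, -3, -5, -11, -21, -43, -85, -171, -341, …
g: a_k = 0, -4, 4, -16/3, 8, -64/5, 64/3, -256/7, 64, -1024/9, …
f·g: L₀ = L_f ⊗_s L_g, ord ≤ 1·2.
h=∫h₀ ⇒ L = L₀·Dx.
L = (6 + 16·x)·Dx + (14·x + 20·x^2)·Dx^2 + (-1 - x + 4·x^2 + 4·x^3)·Dx^3  (order 3).
h: a_k = 0, 0, 2, 0, 10/3, 16/15, 112/15, 512/105, 2104/105, 128/7, …
ICs: h(0) = 0, h′(0) = 0, h′′(0) = 4.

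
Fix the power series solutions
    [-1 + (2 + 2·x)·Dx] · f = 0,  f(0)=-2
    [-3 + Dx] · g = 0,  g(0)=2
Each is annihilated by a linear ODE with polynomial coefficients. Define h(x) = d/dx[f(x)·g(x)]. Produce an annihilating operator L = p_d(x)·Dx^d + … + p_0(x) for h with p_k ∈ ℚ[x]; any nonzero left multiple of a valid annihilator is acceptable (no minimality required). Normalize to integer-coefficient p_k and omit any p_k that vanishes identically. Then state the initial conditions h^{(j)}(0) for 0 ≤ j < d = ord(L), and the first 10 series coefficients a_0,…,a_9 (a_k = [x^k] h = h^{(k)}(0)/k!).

L = (47 + 84·x + 36·x^2) + (-14 - 26·x - 12·x^2)·Dx  (order 1).
h: a_k = -14, -47, -309/4, -667/8, -4277/64, -27189/640, -57333/2560, -51423/5120, -2264319/573440, -1552031/1146880, …
ICs: h(0) = -14.

f: a_k = -2, -1, 1/4, -1/8, 5/64, -7/128, 21/512, -33/1024, 429/16384, -715/32768, …
g: a_k = 2, 6, 9, 9, 27/4, 81/20, 81/40, 243/280, 729/2240, 243/2240, …
f·g: L₀ = L_f ⊗_s L_g, ord ≤ 1·1.
Differentiate: ansatz ord ≤ ord L₀ ⇒ L.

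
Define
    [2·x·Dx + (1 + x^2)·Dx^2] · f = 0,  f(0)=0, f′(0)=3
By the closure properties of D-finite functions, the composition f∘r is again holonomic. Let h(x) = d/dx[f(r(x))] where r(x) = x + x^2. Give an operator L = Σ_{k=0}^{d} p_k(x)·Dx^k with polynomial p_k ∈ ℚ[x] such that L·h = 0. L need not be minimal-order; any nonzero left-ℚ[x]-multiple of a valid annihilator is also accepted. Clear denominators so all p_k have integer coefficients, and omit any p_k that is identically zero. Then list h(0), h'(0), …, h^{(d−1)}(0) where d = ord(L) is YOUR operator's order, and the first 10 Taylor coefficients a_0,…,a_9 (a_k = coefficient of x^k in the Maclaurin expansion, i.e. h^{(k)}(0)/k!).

f: a_k = 0, 3, 0, -1, 0, 3/5, 0, -3/7, 0, 1/3, …
f∘r: x↦r, Dx↦Dx/r' in L_f ⇒ L₀.
h=h₀': d/dx-closure on L₀ ⇒ L.
L = (-2 + 2·x + 8·x^2 + 12·x^3 + 6·x^4) + (1 + 2·x + x^2 + 4·x^3 + 5·x^4 + 2·x^5)·Dx  (order 1).
h: a_k = 3, 6, -3, -12, -12, 12, 39, 24, -51, -114, …
ICs: h(0) = 3.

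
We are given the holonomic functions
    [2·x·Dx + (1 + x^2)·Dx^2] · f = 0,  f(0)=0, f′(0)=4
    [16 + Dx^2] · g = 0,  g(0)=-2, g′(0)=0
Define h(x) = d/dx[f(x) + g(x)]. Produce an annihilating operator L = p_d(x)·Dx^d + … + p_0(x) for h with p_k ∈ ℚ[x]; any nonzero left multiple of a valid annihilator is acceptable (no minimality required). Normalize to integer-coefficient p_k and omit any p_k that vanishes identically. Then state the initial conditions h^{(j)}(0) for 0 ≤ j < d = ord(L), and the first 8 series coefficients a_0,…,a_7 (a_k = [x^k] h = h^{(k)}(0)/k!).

f: a_k = 0, 4, 0, -4/3, 0, 4/5, 0, -4/7, …
g: a_k = -2, 0, 16, 0, -64/3, 0, 512/45, 0, …
Weyl lclm of L_f,L_g ⇒ L₀ (ord ≤ 4).
Derive L from L₀ (diff closure).
L = (64·x + 704·x^3 + 256·x^5) + (112 + 416·x^2 + 432·x^4 + 128·x^6)·Dx + (4·x + 44·x^3 + 16·x^5)·Dx^2 + (7 + 26·x^2 + 27·x^4 + 8·x^6)·Dx^3  (order 3).
h: a_k = 4, 32, -4, -256/3, 4, 1024/15, -4, -8192/315, …
ICs: h(0) = 4, h′(0) = 32, h′′(0) = -8.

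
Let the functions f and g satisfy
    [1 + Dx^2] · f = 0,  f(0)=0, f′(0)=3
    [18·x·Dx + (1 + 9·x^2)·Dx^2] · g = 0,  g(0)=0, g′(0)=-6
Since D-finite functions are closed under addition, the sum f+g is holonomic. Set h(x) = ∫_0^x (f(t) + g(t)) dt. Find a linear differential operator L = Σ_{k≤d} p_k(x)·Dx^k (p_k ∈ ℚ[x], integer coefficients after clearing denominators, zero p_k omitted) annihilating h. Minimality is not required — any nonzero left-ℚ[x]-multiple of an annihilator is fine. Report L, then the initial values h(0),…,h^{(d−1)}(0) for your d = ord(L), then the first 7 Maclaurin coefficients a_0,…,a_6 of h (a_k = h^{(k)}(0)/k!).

L = (-1926·x + 17820·x^3 + 1458·x^5)·Dx^2 + (-17 + 351·x^2 + 4617·x^4 + 729·x^6)·Dx^3 + (-1926·x + 17820·x^3 + 1458·x^5)·Dx^4 + (-17 + 351·x^2 + 4617·x^4 + 729·x^6)·Dx^5  (order 5).
h: a_k = 0, 0, -3/2, 0, 35/8, 0, -3887/240, …
ICs: h(0) = 0, h′(0) = 0, h′′(0) = -3, h′′′(0) = 0, h′′′′(0) = 105.

f: a_k = 0, 3, 0, -1/2, 0, 1/40, 0, …
g: a_k = 0, -6, 0, 18, 0, -486/5, 0, …
Sum ⇒ L₀ = lclm(L_f,L_g) in ℚ(x)⟨Dx⟩.
Integrate: L := L₀·Dx.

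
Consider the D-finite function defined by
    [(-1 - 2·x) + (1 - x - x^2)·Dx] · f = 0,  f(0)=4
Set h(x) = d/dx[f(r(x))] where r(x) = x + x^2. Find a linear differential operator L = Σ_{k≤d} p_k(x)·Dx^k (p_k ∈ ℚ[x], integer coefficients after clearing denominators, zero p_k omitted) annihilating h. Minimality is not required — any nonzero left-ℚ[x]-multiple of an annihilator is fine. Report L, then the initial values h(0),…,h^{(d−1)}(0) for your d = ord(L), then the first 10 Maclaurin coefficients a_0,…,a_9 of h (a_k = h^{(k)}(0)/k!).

f: a_k = 4, 4, 8, 12, 20, 32, 52, 84, 136, 220, …
L₀ from L_f via x↦r, Dx↦r'^{-1}Dx.
Derive L from L₀ (diff closure).
L = (6 + 24·x + 48·x^2 + 68·x^3 + 84·x^4 + 60·x^5 + 20·x^6) + (-1 - 3·x + 12·x^3 + 25·x^4 + 24·x^5 + 14·x^6 + 4·x^7)·Dx  (order 1).
h: a_k = 4, 24, 84, 256, 740, 2064, 5572, 14752, 38448, 98960, …
ICs: h(0) = 4.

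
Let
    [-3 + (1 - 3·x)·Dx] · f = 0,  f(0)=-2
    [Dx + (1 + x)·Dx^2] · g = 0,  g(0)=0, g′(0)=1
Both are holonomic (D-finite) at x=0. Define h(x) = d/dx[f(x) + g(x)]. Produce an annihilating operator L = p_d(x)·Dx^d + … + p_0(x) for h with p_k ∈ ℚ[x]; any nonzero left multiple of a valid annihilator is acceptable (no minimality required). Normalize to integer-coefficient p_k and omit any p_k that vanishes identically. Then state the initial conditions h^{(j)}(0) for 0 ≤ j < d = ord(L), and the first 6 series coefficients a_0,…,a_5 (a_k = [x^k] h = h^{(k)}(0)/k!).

L = (66 + 18·x) + (52 + 120·x + 36·x^2)·Dx + (-7 + 11·x + 27·x^2 + 9·x^3)·Dx^2  (order 2).
h: a_k = -5, -37, -161, -649, -2429, -8749, …
ICs: h(0) = -5, h′(0) = -37.

f: a_k = -2, -6, -18, -54, -162, -486, …
g: a_k = 0, 1, -1/2, 1/3, -1/4, 1/5, …
f+g: L₀ = lclm(L_f,L_g), ord ≤ 1+2.
h=h₀': d/dx-closure on L₀ ⇒ L.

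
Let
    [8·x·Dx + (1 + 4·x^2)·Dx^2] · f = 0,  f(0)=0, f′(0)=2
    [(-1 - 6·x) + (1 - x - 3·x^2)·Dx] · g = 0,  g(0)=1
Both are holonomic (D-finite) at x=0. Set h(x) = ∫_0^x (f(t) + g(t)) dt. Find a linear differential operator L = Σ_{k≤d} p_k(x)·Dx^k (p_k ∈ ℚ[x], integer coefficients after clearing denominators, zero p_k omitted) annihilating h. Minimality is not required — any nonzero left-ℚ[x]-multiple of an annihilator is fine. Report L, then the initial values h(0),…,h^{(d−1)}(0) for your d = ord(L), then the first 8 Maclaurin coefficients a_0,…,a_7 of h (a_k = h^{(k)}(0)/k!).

f: a_k = 0, 2, 0, -8/3, 0, 32/5, 0, -128/7, …
g: a_k = 1, 1, 4, 7, 19, 40, 97, 217, …
L₀ := lclm(L_f,L_g); ord L₀ ≤ 2+1.
h=∫h₀ ⇒ L = L₀·Dx.
L = (32 - 128·x - 1488·x^2 - 2880·x^3 - 8424·x^4 - 2592·x^6)·Dx^2 + (-25 - 160·x - 214·x^2 - 1188·x^3 - 2628·x^4 - 6264·x^5 - 432·x^6 - 2592·x^7)·Dx^3 + (4 + 9·x + 54·x^2 - 66·x^3 - x^4 - 444·x^5 - 720·x^6 - 144·x^7 - 432·x^8)·Dx^4  (order 4).
h: a_k = 0, 1, 3/2, 4/3, 13/12, 19/5, 116/15, 97/7, …
ICs: h(0) = 0, h′(0) = 1, h′′(0) = 3, h′′′(0) = 8.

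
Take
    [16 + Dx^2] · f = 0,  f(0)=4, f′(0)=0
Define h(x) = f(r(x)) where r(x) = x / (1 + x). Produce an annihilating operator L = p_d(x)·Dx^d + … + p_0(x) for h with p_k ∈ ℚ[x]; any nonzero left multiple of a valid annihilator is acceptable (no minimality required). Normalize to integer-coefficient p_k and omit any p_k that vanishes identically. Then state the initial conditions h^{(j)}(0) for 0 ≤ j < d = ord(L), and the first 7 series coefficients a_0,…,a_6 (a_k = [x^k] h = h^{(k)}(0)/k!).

L = 16 + (2 + 6·x + 6·x^2 + 2·x^3)·Dx + (1 + 4·x + 6·x^2 + 4·x^3 + x^4)·Dx^2  (order 2).
h: a_k = 4, 0, -32, 64, -160/3, -128/3, 10976/45, …
ICs: h(0) = 4, h′(0) = 0.

f: a_k = 4, 0, -32, 0, 128/3, 0, -1024/45, …
f∘r: x↦r, Dx↦Dx/r' in L_f ⇒ L₀.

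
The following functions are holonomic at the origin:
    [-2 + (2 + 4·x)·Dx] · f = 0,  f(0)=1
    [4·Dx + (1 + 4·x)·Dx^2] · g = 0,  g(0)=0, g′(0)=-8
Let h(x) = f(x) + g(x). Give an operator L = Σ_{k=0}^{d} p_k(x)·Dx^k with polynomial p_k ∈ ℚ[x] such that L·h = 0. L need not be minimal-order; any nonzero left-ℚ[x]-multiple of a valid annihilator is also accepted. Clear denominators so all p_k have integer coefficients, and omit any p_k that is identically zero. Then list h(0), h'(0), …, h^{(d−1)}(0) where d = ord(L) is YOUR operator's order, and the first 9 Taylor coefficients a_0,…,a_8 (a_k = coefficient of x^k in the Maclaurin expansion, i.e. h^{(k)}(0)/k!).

L = (20 + 16·x)·Dx + (29 + 104·x + 80·x^2)·Dx^2 + (3 + 22·x + 48·x^2 + 32·x^3)·Dx^3  (order 3).
h: a_k = 1, -7, 31/2, -253/6, 1019/8, -16349/40, 65473/48, -524057/112, 2096723/128, …
ICs: h(0) = 1, h′(0) = -7, h′′(0) = 31.

f: a_k = 1, 1, -1/2, 1/2, -5/8, 7/8, -21/16, 33/16, -429/128, …
g: a_k = 0, -8, 16, -128/3, 128, -2048/5, 4096/3, -32768/7, 16384, …
L₀ := lclm(L_f,L_g); ord L₀ ≤ 1+2.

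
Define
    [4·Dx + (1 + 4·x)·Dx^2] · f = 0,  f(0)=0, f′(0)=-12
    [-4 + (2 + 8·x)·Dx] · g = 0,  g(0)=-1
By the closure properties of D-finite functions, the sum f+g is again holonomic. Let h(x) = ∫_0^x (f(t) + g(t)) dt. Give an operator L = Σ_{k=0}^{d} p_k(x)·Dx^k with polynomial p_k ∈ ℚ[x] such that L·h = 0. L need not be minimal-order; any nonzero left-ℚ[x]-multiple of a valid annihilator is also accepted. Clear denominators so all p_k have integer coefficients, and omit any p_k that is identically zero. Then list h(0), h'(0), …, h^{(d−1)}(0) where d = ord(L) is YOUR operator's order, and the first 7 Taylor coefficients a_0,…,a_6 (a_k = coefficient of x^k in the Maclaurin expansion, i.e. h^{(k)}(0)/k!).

L = 8·Dx^2 + (10 + 40·x)·Dx^3 + (1 + 8·x + 16·x^2)·Dx^4  (order 4).
h: a_k = 0, -1, -7, 26/3, -17, 202/5, -1606/15, …
ICs: h(0) = 0, h′(0) = -1, h′′(0) = -14, h′′′(0) = 52.

f: a_k = 0, -12, 24, -64, 192, -3072/5, 2048, …
g: a_k = -1, -2, 2, -4, 10, -28, 84, …
Weyl lclm of L_f,L_g ⇒ L₀ (ord ≤ 3).
h=∫h₀ ⇒ L = L₀·Dx.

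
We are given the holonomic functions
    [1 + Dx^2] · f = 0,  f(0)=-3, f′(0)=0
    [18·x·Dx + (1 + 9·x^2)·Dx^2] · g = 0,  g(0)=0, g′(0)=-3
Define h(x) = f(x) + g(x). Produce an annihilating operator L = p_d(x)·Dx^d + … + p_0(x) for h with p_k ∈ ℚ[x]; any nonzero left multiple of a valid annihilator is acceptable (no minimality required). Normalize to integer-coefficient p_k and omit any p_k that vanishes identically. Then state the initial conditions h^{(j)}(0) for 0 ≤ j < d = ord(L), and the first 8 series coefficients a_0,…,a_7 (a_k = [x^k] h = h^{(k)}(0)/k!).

L = (-1926·x + 17820·x^3 + 1458·x^5)·Dx + (-17 + 351·x^2 + 4617·x^4 + 729·x^6)·Dx^2 + (-1926·x + 17820·x^3 + 1458·x^5)·Dx^3 + (-17 + 351·x^2 + 4617·x^4 + 729·x^6)·Dx^4  (order 4).
h: a_k = -3, -3, 3/2, 9, -1/8, -243/5, 1/240, 2187/7, …
ICs: h(0) = -3, h′(0) = -3, h′′(0) = 3, h′′′(0) = 54.

f: a_k = -3, 0, 3/2, 0, -1/8, 0, 1/240, 0, …
g: a_k = 0, -3, 0, 9, 0, -243/5, 0, 2187/7, …
h₀=f+g: left-lcm gives L₀, ord ≤ 4.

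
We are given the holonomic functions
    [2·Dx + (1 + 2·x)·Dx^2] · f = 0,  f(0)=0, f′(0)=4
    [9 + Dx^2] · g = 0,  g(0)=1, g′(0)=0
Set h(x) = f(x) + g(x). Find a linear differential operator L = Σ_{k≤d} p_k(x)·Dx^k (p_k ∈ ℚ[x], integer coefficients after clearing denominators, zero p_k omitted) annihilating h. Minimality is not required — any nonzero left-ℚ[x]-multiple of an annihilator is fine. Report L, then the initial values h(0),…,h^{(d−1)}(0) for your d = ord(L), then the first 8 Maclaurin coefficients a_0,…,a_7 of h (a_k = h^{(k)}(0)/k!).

L = (594 + 648·x + 648·x^2)·Dx + (153 + 630·x + 972·x^2 + 648·x^3)·Dx^2 + (66 + 72·x + 72·x^2)·Dx^3 + (17 + 70·x + 108·x^2 + 72·x^3)·Dx^4  (order 4).
h: a_k = 1, 4, -17/2, 16/3, -37/8, 64/5, -5363/240, 256/7, …
ICs: h(0) = 1, h′(0) = 4, h′′(0) = -17, h′′′(0) = 32.

f: a_k = 0, 4, -4, 16/3, -8, 64/5, -64/3, 256/7, …
g: a_k = 1, 0, -9/2, 0, 27/8, 0, -81/80, 0, …
Sum ⇒ L₀ = lclm(L_f,L_g) in ℚ(x)⟨Dx⟩.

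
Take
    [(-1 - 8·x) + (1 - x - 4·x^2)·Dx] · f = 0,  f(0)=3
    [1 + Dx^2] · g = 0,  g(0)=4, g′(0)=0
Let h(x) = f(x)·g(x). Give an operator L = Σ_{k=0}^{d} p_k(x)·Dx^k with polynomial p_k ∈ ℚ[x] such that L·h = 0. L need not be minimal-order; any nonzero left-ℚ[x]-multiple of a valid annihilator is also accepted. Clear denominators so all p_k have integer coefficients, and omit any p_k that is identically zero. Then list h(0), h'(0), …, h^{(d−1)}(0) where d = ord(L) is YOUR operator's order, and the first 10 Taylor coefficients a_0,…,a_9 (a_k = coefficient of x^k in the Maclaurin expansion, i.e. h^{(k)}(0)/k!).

f: a_k = 3, 3, 15, 27, 87, 195, 543, 1323, 3495, 8787, …
g: a_k = 4, 0, -2, 0, 1/6, 0, -1/180, 0, 1/10080, 0, …
Product ⇒ symmetric product L₀, ord ≤ 2.
L = (7 + x + 4·x^2) + (2 + 16·x)·Dx + (-1 + x + 4·x^2)·Dx^2  (order 2).
h: a_k = 12, 12, 54, 102, 637/2, 1453/2, 120029/60, 294389/60, 14457427/1120, 109315417/3360, …
ICs: h(0) = 12, h′(0) = 12.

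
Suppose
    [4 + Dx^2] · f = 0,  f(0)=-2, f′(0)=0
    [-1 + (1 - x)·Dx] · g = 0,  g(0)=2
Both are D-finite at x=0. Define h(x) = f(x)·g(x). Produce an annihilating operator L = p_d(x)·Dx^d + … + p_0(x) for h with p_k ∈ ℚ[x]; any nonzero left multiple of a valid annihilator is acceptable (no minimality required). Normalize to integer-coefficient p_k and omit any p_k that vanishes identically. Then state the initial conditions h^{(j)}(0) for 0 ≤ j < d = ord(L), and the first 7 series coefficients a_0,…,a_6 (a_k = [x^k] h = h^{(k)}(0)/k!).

L = (-4 + 4·x) + 2·Dx + (-1 + x)·Dx^2  (order 2).
h: a_k = -4, -4, 4, 4, 4/3, 4/3, 76/45, …
ICs: h(0) = -4, h′(0) = -4.

f: a_k = -2, 0, 4, 0, -4/3, 0, 8/45, …
g: a_k = 2, 2, 2, 2, 2, 2, 2, …
Sym-product of L_f,L_g gives L₀ (≤ ord 2).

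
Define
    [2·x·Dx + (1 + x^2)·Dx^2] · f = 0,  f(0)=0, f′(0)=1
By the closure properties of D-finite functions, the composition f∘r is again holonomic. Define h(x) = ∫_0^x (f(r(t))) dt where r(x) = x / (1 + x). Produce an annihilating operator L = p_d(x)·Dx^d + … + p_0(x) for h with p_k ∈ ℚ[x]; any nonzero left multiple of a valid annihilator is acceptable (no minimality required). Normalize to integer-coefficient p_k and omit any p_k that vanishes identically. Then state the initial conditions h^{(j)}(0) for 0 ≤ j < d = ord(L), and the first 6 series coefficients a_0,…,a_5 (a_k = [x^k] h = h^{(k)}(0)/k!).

L = (2 + 4·x)·Dx^2 + (1 + 2·x + 2·x^2)·Dx^3  (order 3).
h: a_k = 0, 0, 1/2, -1/3, 1/6, 0, …
ICs: h(0) = 0, h′(0) = 0, h′′(0) = 1.

f: a_k = 0, 1, 0, -1/3, 0, 1/5, …
f∘r: x↦r, Dx↦Dx/r' in L_f ⇒ L₀.
∫: right-multiply L₀ by Dx.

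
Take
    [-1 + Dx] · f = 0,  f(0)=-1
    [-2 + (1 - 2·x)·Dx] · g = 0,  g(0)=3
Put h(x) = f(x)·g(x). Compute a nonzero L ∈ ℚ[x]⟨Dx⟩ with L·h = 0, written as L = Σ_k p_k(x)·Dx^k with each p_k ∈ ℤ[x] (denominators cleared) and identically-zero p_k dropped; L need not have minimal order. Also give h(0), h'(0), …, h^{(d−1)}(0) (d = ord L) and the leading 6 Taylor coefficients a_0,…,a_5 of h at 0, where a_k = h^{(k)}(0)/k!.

L = (3 - 2·x) + (-1 + 2·x)·Dx  (order 1).
h: a_k = -3, -9, -39/2, -79/2, -633/8, -6331/40, …
ICs: h(0) = -3.

f: a_k = -1, -1, -1/2, -1/6, -1/24, -1/120, …
g: a_k = 3, 6, 12, 24, 48, 96, …
h₀=f·g: eliminate ⇒ L₀, order ≤ 1·1.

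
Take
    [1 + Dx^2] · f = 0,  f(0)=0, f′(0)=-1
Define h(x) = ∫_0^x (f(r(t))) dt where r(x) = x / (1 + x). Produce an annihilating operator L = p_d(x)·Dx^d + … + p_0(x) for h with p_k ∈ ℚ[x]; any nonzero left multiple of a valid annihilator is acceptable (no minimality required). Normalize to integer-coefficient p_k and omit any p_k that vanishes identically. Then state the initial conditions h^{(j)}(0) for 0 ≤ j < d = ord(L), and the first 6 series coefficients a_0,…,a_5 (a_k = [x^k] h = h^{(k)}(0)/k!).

L = Dx + (2 + 6·x + 6·x^2 + 2·x^3)·Dx^2 + (1 + 4·x + 6·x^2 + 4·x^3 + x^4)·Dx^3  (order 3).
h: a_k = 0, 0, -1/2, 1/3, -5/24, 1/10, …
ICs: h(0) = 0, h′(0) = 0, h′′(0) = -1.

f: a_k = 0, -1, 0, 1/6, 0, -1/120, …
Substitute x→r, Dx→(1/r')Dx; clear ⇒ L₀.
h=∫₀ˣh₀: take L = L₀·Dx.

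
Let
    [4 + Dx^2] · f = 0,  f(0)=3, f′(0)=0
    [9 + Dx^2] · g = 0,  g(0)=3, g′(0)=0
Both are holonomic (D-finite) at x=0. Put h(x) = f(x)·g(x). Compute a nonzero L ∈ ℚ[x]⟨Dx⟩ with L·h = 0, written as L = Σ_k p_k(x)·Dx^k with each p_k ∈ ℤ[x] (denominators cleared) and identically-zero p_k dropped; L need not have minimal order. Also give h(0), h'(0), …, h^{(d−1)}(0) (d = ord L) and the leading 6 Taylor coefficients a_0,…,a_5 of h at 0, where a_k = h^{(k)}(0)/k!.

f: a_k = 3, 0, -6, 0, 2, 0, …
g: a_k = 3, 0, -27/2, 0, 81/8, 0, …
f·g: L₀ = L_f ⊗_s L_g, ord ≤ 2·2.
L = 25 + 26·Dx^2 + Dx^4  (order 4).
h: a_k = 9, 0, -117/2, 0, 939/8, 0, …
ICs: h(0) = 9, h′(0) = 0, h′′(0) = -117, h′′′(0) = 0.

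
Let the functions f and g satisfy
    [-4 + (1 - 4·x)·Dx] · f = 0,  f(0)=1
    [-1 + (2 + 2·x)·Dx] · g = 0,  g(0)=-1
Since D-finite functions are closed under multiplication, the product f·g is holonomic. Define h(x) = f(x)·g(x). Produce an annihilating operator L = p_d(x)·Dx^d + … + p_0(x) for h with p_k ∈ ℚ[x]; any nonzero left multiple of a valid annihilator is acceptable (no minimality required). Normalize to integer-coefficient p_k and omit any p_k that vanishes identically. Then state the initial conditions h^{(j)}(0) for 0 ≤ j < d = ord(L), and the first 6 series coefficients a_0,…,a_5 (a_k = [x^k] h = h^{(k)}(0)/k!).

L = (9 + 4·x) + (-2 + 6·x + 8·x^2)·Dx  (order 1).
h: a_k = -1, -9/2, -143/8, -1145/16, -36635/128, -293087/256, …
ICs: h(0) = -1.

f: a_k = 1, 4, 16, 64, 256, 1024, …
g: a_k = -1, -1/2, 1/8, -1/16, 5/128, -7/256, …
h₀=f·g: eliminate ⇒ L₀, order ≤ 1·1.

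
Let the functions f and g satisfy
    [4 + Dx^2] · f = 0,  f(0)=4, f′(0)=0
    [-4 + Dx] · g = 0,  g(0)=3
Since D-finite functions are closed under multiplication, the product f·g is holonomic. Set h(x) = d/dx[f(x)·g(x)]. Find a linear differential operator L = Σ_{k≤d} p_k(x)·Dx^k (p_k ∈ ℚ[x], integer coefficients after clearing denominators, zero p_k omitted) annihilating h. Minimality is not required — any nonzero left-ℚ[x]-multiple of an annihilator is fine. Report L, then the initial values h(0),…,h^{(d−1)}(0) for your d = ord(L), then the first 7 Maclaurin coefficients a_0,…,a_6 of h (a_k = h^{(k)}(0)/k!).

L = 20 - 8·Dx + Dx^2  (order 2).
h: a_k = 48, 144, 96, -224, -608, -3744/5, -8896/15, …
ICs: h(0) = 48, h′(0) = 144.

f: a_k = 4, 0, -8, 0, 8/3, 0, -16/45, …
g: a_k = 3, 12, 24, 32, 32, 128/5, 256/15, …
Product ⇒ symmetric product L₀, ord ≤ 2.
h=h₀': d/dx-closure on L₀ ⇒ L.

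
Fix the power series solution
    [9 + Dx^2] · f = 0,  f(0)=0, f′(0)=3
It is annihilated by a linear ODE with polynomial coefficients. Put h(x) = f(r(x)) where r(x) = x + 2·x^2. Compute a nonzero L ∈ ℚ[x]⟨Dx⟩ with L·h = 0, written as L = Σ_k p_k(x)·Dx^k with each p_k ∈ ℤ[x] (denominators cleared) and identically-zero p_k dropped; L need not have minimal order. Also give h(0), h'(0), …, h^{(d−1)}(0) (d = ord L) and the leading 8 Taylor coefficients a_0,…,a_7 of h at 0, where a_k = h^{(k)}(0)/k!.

f: a_k = 0, 3, 0, -9/2, 0, 81/40, 0, -243/560, …
Change of var in L_f (x↦r) gives L₀.
L = (9 + 108·x + 432·x^2 + 576·x^3) - 4·Dx + (1 + 4·x)·Dx^2  (order 2).
h: a_k = 0, 3, 6, -9/2, -27, -2079/40, -63/4, 45117/560, …
ICs: h(0) = 0, h′(0) = 3.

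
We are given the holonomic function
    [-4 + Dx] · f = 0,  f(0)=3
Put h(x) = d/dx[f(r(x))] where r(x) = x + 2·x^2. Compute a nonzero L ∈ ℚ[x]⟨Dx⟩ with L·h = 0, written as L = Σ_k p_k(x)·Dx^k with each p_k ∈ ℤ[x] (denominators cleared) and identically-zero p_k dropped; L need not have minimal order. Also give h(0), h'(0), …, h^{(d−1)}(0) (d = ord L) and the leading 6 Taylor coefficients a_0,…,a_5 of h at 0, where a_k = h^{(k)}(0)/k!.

L = (8 + 32·x + 64·x^2) + (-1 - 4·x)·Dx  (order 1).
h: a_k = 12, 96, 384, 1280, 3328, 38912/5, …
ICs: h(0) = 12.

f: a_k = 3, 12, 24, 32, 32, 128/5, …
h₀=f(r): pull back L_f along r ⇒ L₀.
Differentiate: ansatz ord ≤ ord L₀ ⇒ L.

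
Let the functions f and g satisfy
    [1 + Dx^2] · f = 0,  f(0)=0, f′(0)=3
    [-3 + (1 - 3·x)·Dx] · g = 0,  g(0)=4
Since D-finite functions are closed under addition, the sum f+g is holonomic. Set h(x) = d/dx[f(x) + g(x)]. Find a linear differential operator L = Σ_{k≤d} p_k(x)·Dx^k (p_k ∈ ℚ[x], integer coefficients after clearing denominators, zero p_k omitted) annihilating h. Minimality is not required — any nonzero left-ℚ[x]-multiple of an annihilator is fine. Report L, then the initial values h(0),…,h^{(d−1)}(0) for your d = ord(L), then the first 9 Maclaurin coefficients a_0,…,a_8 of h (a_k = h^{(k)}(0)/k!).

f: a_k = 0, 3, 0, -1/2, 0, 1/40, 0, -1/1680, 0, …
g: a_k = 4, 12, 36, 108, 324, 972, 2916, 8748, 26244, …
h₀=f+g: left-lcm gives L₀, ord ≤ 3.
Differentiate: ansatz ord ≤ ord L₀ ⇒ L.
L = (654 - 36·x + 54·x^2) + (-55 + 171·x - 27·x^2 + 27·x^3)·Dx + (654 - 36·x + 54·x^2)·Dx^2 + (-55 + 171·x - 27·x^2 + 27·x^3)·Dx^3  (order 3).
h: a_k = 15, 72, 645/2, 1296, 38881/8, 17496, 14696639/240, 209952, 9523422721/13440, …
ICs: h(0) = 15, h′(0) = 72, h′′(0) = 645.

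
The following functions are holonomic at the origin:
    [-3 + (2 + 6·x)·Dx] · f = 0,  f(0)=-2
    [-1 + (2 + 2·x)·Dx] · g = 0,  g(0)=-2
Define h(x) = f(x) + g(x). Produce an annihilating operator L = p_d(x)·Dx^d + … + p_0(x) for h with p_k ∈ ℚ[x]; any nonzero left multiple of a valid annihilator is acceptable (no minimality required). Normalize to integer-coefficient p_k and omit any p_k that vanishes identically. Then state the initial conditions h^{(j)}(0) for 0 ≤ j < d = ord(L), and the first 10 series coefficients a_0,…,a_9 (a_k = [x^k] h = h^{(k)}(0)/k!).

L = -3 + (8 + 12·x)·Dx + (4 + 16·x + 12·x^2)·Dx^2  (order 2).
h: a_k = -4, -4, 5/2, -7/2, 205/32, -427/32, 7665/256, -18051/256, 1407549/8192, -3518515/8192, …
ICs: h(0) = -4, h′(0) = -4.

f: a_k = -2, -3, 9/4, -27/8, 405/64, -1701/128, 15309/512, -72171/1024, 2814669/16384, -14073345/32768, …
g: a_k = -2, -1, 1/4, -1/8, 5/64, -7/128, 21/512, -33/1024, 429/16384, -715/32768, …
h₀=f+g: left-lcm gives L₀, ord ≤ 2.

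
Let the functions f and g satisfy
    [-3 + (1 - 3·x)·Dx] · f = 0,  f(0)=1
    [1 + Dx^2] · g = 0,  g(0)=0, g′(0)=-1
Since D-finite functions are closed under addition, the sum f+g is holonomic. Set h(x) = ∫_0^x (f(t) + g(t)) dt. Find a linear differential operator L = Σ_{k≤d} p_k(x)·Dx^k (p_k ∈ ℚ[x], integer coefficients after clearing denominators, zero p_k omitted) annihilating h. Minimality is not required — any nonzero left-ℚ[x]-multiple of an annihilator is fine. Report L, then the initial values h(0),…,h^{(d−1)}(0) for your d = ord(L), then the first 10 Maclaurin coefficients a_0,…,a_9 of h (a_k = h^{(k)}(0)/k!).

f: a_k = 1, 3, 9, 27, 81, 243, 729, 2187, 6561, 19683, …
g: a_k = 0, -1, 0, 1/6, 0, -1/120, 0, 1/5040, 0, -1/362880, …
h₀=f+g: left-lcm gives L₀, ord ≤ 3.
∫: right-multiply L₀ by Dx.
L = (165 - 18·x + 27·x^2)·Dx + (-19 + 63·x - 27·x^2 + 27·x^3)·Dx^2 + (165 - 18·x + 27·x^2)·Dx^3 + (-19 + 63·x - 27·x^2 + 27·x^3)·Dx^4  (order 4).
h: a_k = 0, 1, 1, 3, 163/24, 81/5, 29159/720, 729/7, 11022481/40320, 729, …
ICs: h(0) = 0, h′(0) = 1, h′′(0) = 2, h′′′(0) = 18.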